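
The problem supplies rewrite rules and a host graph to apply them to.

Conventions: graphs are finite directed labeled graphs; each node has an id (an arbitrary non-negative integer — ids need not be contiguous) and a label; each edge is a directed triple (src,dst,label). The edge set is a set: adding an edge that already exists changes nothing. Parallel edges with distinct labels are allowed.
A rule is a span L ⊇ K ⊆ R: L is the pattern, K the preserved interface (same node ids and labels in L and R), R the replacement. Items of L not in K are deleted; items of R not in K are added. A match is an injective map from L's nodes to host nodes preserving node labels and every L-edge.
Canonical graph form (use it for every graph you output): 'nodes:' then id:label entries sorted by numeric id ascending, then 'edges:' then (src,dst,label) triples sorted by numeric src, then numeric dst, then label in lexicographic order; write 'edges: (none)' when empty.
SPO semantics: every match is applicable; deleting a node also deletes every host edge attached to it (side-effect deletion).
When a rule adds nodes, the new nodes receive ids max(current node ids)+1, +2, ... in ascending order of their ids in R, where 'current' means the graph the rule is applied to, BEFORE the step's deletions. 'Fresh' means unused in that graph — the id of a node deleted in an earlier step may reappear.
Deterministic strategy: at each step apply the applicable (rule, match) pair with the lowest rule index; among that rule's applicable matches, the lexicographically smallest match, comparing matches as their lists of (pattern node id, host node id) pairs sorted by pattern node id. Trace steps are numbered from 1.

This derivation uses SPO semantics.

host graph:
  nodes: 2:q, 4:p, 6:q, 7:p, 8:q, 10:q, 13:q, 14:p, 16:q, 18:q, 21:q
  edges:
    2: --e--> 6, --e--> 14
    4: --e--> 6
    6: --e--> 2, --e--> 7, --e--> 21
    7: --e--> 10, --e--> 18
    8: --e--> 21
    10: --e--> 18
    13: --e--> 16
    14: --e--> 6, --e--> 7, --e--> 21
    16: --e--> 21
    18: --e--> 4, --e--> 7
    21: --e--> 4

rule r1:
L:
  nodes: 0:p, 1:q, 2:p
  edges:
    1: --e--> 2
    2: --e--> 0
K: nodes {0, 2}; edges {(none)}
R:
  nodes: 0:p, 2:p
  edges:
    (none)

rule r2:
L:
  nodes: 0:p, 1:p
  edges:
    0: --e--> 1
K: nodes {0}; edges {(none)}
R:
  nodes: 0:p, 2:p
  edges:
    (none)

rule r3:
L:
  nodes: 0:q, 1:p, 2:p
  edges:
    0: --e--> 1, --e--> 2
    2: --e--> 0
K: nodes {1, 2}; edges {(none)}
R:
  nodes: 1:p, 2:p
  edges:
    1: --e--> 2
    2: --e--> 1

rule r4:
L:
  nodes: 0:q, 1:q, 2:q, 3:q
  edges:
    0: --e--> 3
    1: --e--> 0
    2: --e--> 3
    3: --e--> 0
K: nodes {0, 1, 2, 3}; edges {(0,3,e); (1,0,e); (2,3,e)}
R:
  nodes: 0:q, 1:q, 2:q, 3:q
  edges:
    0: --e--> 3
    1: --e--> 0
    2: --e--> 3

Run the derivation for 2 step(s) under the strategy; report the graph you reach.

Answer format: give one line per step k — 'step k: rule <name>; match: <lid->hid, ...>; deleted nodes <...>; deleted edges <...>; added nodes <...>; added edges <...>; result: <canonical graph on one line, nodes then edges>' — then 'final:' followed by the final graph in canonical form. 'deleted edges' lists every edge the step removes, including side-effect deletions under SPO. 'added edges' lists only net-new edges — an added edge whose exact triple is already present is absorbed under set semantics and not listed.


step 1: rule r1; match: 0->7, 1->2, 2->14; deleted nodes 2; deleted edges (2,6,e); (2,14,e); (6,2,e); (14,7,e); added nodes (none); added edges (none); result: nodes: 4:p, 6:q, 7:p, 8:q, 10:q, 13:q, 14:p, 16:q, 18:q, 21:q edges: (4,6,e); (6,7,e); (6,21,e); (7,10,e); (7,18,e); (8,21,e); (10,18,e); (13,16,e); (14,6,e); (14,21,e); (16,21,e); (18,4,e); (18,7,e); (21,4,e)
step 2: rule r3; match: 0->18, 1->4, 2->7; deleted nodes 18; deleted edges (7,18,e); (10,18,e); (18,4,e); (18,7,e); added nodes (none); added edges (4,7,e); (7,4,e); result: nodes: 4:p, 6:q, 7:p, 8:q, 10:q, 13:q, 14:p, 16:q, 21:q edges: (4,6,e); (4,7,e); (6,7,e); (6,21,e); (7,4,e); (7,10,e); (8,21,e); (13,16,e); (14,6,e); (14,21,e); (16,21,e); (21,4,e)
final:
nodes: 4:p, 6:q, 7:p, 8:q, 10:q, 13:q, 14:p, 16:q, 21:q
edges: (4,6,e); (4,7,e); (6,7,e); (6,21,e); (7,4,e); (7,10,e); (8,21,e); (13,16,e); (14,6,e); (14,21,e); (16,21,e); (21,4,e)


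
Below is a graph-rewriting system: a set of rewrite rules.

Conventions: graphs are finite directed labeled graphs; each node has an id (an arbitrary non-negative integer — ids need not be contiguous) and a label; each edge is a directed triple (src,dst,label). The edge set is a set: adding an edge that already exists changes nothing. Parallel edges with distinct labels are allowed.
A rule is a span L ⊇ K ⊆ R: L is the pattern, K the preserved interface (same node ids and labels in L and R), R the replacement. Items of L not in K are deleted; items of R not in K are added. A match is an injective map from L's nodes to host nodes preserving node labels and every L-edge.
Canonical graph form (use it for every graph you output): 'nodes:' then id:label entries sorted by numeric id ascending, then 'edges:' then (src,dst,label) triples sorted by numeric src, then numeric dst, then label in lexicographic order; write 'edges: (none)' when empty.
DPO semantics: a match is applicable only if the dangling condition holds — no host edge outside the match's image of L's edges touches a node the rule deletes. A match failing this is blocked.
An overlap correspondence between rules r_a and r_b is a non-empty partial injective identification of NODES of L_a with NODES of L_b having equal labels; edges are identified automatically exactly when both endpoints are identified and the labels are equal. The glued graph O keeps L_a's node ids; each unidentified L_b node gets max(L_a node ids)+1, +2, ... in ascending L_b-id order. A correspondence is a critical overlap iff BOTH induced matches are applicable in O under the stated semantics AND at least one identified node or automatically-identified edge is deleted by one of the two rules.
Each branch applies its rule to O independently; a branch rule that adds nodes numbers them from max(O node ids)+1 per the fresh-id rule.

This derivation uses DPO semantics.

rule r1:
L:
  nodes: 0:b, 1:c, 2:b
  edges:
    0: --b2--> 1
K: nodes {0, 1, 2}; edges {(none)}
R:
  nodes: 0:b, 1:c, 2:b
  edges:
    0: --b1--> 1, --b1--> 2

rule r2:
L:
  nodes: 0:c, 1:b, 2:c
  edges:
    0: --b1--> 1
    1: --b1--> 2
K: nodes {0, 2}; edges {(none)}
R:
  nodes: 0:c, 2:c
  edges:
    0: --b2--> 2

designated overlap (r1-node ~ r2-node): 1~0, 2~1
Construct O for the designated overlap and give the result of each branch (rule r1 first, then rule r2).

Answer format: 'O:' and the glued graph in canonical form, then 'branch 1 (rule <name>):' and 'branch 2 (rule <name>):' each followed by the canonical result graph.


O:
nodes: 0:b, 1:c, 2:b, 3:c
edges: (0,1,b2); (1,2,b1); (2,3,b1)
branch 1 (rule r1):
nodes: 0:b, 1:c, 2:b, 3:c
edges: (0,1,b1); (0,2,b1); (1,2,b1); (2,3,b1)
branch 2 (rule r2):
nodes: 0:b, 1:c, 3:c
edges: (0,1,b2); (1,3,b2)


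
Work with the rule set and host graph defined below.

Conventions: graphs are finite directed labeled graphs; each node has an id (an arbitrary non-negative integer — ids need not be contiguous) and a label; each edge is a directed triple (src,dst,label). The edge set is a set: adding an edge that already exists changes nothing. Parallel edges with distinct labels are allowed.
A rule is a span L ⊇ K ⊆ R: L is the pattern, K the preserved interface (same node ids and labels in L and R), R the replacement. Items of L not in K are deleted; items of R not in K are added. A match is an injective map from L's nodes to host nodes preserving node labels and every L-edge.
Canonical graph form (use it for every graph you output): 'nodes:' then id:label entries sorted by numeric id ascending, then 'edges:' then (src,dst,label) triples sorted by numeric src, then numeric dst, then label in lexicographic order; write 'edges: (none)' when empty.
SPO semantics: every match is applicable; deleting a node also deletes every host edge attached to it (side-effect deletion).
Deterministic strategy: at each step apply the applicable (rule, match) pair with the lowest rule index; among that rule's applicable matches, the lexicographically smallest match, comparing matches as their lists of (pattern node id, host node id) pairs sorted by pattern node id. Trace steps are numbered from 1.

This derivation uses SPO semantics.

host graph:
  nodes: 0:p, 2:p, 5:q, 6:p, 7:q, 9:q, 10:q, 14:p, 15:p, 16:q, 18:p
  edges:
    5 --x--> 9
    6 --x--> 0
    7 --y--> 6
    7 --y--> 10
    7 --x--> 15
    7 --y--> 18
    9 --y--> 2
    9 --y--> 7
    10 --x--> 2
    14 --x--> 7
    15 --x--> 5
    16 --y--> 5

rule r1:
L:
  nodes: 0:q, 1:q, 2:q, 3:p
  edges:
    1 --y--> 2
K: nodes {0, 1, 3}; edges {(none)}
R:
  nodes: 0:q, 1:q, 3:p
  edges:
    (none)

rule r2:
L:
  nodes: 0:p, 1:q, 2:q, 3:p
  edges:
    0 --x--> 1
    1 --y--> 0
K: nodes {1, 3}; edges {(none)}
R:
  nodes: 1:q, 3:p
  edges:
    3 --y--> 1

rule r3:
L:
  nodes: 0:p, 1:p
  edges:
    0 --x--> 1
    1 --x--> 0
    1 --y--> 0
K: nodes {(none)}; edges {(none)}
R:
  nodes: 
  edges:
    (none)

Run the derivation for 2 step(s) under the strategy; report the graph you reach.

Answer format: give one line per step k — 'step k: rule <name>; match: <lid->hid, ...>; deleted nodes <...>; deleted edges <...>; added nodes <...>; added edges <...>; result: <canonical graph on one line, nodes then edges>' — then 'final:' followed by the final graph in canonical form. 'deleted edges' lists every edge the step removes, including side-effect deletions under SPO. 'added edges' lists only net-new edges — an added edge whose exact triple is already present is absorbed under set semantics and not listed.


step 1: rule r1; match: 0->5, 1->7, 2->10, 3->0; deleted nodes 10; deleted edges (7,10,y); (10,2,x); added nodes (none); added edges (none); result: nodes: 0:p, 2:p, 5:q, 6:p, 7:q, 9:q, 14:p, 15:p, 16:q, 18:p edges: (5,9,x); (6,0,x); (7,6,y); (7,15,x); (7,18,y); (9,2,y); (9,7,y); (14,7,x); (15,5,x); (16,5,y)
step 2: rule r1; match: 0->5, 1->9, 2->7, 3->0; deleted nodes 7; deleted edges (7,6,y); (7,15,x); (7,18,y); (9,7,y); (14,7,x); added nodes (none); added edges (none); result: nodes: 0:p, 2:p, 5:q, 6:p, 9:q, 14:p, 15:p, 16:q, 18:p edges: (5,9,x); (6,0,x); (9,2,y); (15,5,x); (16,5,y)
final:
nodes: 0:p, 2:p, 5:q, 6:p, 9:q, 14:p, 15:p, 16:q, 18:p
edges: (5,9,x); (6,0,x); (9,2,y); (15,5,x); (16,5,y)


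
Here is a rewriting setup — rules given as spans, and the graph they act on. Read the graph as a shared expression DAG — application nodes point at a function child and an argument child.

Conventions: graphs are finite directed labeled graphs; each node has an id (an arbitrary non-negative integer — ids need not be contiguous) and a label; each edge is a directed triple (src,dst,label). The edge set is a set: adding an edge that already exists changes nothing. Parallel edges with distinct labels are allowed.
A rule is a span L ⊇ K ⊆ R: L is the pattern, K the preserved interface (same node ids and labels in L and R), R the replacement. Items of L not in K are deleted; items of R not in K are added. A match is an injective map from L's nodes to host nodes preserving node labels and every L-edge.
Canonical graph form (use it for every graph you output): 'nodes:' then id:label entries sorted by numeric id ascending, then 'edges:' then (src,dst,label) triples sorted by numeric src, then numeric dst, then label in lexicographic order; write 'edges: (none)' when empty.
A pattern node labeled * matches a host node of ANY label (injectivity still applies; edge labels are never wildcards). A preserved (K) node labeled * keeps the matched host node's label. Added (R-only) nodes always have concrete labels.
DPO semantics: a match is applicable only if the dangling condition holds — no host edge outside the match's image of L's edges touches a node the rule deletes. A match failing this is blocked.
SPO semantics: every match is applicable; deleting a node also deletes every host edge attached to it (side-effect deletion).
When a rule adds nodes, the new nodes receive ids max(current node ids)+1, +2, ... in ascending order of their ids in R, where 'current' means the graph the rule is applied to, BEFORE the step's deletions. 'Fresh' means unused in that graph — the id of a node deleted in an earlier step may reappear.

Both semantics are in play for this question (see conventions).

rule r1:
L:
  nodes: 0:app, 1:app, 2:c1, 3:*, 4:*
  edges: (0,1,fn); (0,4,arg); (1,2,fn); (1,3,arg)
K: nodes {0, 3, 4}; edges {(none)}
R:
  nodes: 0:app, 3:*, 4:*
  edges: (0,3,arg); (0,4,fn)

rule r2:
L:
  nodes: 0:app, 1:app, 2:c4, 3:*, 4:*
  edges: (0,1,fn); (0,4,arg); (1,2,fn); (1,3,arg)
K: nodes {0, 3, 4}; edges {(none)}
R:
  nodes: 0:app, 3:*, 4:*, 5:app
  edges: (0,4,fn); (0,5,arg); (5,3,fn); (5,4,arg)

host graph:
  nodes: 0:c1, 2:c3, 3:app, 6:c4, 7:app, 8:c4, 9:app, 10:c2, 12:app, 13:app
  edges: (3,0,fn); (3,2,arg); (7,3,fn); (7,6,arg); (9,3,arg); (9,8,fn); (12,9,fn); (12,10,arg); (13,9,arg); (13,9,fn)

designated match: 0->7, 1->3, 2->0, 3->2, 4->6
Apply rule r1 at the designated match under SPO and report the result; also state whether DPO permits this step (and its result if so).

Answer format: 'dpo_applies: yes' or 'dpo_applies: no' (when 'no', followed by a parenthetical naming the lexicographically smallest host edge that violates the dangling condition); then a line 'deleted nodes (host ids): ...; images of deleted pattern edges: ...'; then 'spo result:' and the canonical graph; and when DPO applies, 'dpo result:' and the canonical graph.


dpo_applies: no
(the rule deletes node 3, which keeps host edge (9,3,arg) outside the match image — the dangling condition fails, DPO blocks; SPO proceeds and side-deletes such edges)
deleted nodes (host ids): 0, 3; images of deleted pattern edges: (3,0,fn); (3,2,arg); (7,3,fn); (7,6,arg)
spo result:
nodes: 2:c3, 6:c4, 7:app, 8:c4, 9:app, 10:c2, 12:app, 13:app
edges: (7,2,arg); (7,6,fn); (9,8,fn); (12,9,fn); (12,10,arg); (13,9,arg); (13,9,fn)


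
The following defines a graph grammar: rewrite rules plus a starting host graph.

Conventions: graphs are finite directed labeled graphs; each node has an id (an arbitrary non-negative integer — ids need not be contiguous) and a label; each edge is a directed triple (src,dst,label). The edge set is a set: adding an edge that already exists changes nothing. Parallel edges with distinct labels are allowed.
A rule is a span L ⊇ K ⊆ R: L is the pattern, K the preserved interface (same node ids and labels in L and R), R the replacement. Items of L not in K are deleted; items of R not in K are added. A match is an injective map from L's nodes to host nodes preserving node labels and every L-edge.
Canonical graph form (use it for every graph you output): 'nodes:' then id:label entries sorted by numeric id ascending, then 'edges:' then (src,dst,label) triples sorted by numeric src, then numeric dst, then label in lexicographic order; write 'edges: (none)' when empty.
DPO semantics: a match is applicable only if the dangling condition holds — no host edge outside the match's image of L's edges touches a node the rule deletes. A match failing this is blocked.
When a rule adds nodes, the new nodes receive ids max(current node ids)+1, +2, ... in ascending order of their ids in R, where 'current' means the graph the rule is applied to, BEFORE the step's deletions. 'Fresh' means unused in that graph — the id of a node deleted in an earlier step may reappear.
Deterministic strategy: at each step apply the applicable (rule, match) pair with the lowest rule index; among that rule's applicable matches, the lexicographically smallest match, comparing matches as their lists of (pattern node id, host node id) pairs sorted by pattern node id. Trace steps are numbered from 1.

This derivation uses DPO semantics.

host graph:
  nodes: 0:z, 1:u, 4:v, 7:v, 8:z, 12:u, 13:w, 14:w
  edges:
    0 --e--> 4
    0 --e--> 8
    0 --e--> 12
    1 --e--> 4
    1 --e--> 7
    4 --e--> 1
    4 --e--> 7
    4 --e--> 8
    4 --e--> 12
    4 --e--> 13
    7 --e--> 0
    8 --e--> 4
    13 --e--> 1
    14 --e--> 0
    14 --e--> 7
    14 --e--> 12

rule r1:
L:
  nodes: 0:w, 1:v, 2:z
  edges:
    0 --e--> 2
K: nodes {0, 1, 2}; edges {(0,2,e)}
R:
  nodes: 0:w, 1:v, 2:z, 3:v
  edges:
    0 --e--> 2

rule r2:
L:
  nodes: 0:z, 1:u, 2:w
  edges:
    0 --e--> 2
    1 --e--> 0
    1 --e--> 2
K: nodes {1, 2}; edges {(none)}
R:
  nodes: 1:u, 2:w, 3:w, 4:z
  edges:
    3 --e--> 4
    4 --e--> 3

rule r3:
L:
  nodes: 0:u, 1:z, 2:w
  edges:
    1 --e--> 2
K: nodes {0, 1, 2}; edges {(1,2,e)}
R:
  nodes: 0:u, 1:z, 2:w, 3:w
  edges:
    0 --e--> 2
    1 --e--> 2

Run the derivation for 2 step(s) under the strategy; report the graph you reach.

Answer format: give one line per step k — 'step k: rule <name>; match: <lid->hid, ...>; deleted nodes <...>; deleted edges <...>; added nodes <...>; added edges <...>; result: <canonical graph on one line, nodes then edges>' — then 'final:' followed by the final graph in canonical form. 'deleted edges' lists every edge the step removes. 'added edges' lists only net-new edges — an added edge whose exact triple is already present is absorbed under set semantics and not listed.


step 1: rule r1; match: 0->14, 1->4, 2->0; deleted nodes (none); deleted edges (none); added nodes 15; added edges (none); result: nodes: 0:z, 1:u, 4:v, 7:v, 8:z, 12:u, 13:w, 14:w, 15:v edges: (0,4,e); (0,8,e); (0,12,e); (1,4,e); (1,7,e); (4,1,e); (4,7,e); (4,8,e); (4,12,e); (4,13,e); (7,0,e); (8,4,e); (13,1,e); (14,0,e); (14,7,e); (14,12,e)
step 2: rule r1; match: 0->14, 1->4, 2->0; deleted nodes (none); deleted edges (none); added nodes 16; added edges (none); result: nodes: 0:z, 1:u, 4:v, 7:v, 8:z, 12:u, 13:w, 14:w, 15:v, 16:v edges: (0,4,e); (0,8,e); (0,12,e); (1,4,e); (1,7,e); (4,1,e); (4,7,e); (4,8,e); (4,12,e); (4,13,e); (7,0,e); (8,4,e); (13,1,e); (14,0,e); (14,7,e); (14,12,e)
final:
nodes: 0:z, 1:u, 4:v, 7:v, 8:z, 12:u, 13:w, 14:w, 15:v, 16:v
edges: (0,4,e); (0,8,e); (0,12,e); (1,4,e); (1,7,e); (4,1,e); (4,7,e); (4,8,e); (4,12,e); (4,13,e); (7,0,e); (8,4,e); (13,1,e); (14,0,e); (14,7,e); (14,12,e)


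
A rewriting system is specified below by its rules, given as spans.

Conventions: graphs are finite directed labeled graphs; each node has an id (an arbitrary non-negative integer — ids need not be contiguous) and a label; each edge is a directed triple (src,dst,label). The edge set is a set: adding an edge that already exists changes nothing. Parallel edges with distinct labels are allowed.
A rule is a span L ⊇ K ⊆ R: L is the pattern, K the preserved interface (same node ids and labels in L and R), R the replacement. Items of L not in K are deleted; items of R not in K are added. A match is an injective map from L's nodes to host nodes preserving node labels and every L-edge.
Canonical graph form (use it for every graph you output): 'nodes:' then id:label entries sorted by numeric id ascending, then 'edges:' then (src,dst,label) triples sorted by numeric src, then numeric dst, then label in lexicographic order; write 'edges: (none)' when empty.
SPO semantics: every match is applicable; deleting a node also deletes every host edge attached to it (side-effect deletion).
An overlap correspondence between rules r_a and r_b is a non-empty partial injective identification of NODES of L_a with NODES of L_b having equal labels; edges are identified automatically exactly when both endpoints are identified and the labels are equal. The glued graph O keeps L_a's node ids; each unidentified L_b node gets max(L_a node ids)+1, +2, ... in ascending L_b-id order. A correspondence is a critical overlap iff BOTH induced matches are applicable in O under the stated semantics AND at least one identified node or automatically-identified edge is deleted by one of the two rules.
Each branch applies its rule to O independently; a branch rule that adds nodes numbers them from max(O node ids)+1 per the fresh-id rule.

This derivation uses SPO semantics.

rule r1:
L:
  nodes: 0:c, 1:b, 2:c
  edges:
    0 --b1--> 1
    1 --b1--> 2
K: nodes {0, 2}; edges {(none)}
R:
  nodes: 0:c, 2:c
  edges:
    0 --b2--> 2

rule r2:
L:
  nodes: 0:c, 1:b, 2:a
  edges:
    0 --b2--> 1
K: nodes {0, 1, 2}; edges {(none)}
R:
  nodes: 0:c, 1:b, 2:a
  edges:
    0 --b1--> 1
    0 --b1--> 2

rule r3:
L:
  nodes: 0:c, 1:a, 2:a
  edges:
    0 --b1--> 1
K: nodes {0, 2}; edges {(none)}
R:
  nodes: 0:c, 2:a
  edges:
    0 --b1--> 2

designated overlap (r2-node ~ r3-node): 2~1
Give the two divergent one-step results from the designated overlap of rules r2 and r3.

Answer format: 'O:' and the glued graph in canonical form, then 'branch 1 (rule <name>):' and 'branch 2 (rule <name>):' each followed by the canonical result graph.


O:
nodes: 0:c, 1:b, 2:a, 3:c, 4:a
edges: (0,1,b2); (3,2,b1)
branch 1 (rule r2):
nodes: 0:c, 1:b, 2:a, 3:c, 4:a
edges: (0,1,b1); (0,2,b1); (3,2,b1)
branch 2 (rule r3):
nodes: 0:c, 1:b, 3:c, 4:a
edges: (0,1,b2); (3,4,b1)


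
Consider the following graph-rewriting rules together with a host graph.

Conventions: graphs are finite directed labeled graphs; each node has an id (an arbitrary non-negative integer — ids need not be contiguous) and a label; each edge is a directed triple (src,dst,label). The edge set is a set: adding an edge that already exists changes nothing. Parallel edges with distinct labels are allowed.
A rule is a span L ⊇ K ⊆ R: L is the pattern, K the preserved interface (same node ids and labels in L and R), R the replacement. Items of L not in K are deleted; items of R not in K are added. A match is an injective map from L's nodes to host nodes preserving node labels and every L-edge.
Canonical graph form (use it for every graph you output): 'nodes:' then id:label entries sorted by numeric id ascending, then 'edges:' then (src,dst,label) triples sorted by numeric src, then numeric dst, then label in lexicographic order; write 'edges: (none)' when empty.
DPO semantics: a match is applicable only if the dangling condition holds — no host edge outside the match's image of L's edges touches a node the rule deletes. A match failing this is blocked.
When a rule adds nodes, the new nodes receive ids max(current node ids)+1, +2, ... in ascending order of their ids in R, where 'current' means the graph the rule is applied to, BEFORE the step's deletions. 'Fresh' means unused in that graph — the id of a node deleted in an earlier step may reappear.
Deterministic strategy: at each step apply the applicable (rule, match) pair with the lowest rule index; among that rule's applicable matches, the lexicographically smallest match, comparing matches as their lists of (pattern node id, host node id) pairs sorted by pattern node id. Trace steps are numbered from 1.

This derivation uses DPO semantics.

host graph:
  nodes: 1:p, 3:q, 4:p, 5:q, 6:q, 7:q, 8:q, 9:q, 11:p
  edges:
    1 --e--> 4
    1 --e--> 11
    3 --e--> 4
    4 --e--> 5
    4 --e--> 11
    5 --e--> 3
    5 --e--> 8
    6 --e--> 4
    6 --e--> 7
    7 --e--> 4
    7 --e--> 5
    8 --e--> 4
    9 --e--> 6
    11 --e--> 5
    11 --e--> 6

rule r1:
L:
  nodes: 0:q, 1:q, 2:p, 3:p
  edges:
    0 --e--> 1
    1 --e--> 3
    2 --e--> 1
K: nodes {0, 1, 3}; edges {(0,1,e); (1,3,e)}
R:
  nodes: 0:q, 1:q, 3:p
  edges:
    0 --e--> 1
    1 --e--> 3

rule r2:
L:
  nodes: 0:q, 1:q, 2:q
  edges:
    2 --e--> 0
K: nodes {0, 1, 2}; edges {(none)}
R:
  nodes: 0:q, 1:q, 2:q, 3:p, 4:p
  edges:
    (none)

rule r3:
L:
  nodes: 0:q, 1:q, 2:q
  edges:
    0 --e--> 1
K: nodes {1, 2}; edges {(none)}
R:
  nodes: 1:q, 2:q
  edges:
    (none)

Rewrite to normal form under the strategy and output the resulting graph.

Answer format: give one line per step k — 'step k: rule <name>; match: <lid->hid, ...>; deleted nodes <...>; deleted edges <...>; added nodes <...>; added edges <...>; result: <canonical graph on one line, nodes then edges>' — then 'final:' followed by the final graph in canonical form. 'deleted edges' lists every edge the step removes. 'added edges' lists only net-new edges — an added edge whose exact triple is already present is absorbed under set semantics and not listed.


step 1: rule r2; match: 0->3, 1->6, 2->5; deleted nodes (none); deleted edges (5,3,e); added nodes 12, 13; added edges (none); result: nodes: 1:p, 3:q, 4:p, 5:q, 6:q, 7:q, 8:q, 9:q, 11:p, 12:p, 13:p edges: (1,4,e); (1,11,e); (3,4,e); (4,5,e); (4,11,e); (5,8,e); (6,4,e); (6,7,e); (7,4,e); (7,5,e); (8,4,e); (9,6,e); (11,5,e); (11,6,e)
step 2: rule r2; match: 0->5, 1->3, 2->7; deleted nodes (none); deleted edges (7,5,e); added nodes 14, 15; added edges (none); result: nodes: 1:p, 3:q, 4:p, 5:q, 6:q, 7:q, 8:q, 9:q, 11:p, 12:p, 13:p, 14:p, 15:p edges: (1,4,e); (1,11,e); (3,4,e); (4,5,e); (4,11,e); (5,8,e); (6,4,e); (6,7,e); (7,4,e); (8,4,e); (9,6,e); (11,5,e); (11,6,e)
step 3: rule r2; match: 0->6, 1->3, 2->9; deleted nodes (none); deleted edges (9,6,e); added nodes 16, 17; added edges (none); result: nodes: 1:p, 3:q, 4:p, 5:q, 6:q, 7:q, 8:q, 9:q, 11:p, 12:p, 13:p, 14:p, 15:p, 16:p, 17:p edges: (1,4,e); (1,11,e); (3,4,e); (4,5,e); (4,11,e); (5,8,e); (6,4,e); (6,7,e); (7,4,e); (8,4,e); (11,5,e); (11,6,e)
step 4: rule r2; match: 0->7, 1->3, 2->6; deleted nodes (none); deleted edges (6,7,e); added nodes 18, 19; added edges (none); result: nodes: 1:p, 3:q, 4:p, 5:q, 6:q, 7:q, 8:q, 9:q, 11:p, 12:p, 13:p, 14:p, 15:p, 16:p, 17:p, 18:p, 19:p edges: (1,4,e); (1,11,e); (3,4,e); (4,5,e); (4,11,e); (5,8,e); (6,4,e); (7,4,e); (8,4,e); (11,5,e); (11,6,e)
step 5: rule r2; match: 0->8, 1->3, 2->5; deleted nodes (none); deleted edges (5,8,e); added nodes 20, 21; added edges (none); result: nodes: 1:p, 3:q, 4:p, 5:q, 6:q, 7:q, 8:q, 9:q, 11:p, 12:p, 13:p, 14:p, 15:p, 16:p, 17:p, 18:p, 19:p, 20:p, 21:p edges: (1,4,e); (1,11,e); (3,4,e); (4,5,e); (4,11,e); (6,4,e); (7,4,e); (8,4,e); (11,5,e); (11,6,e)
final:
nodes: 1:p, 3:q, 4:p, 5:q, 6:q, 7:q, 8:q, 9:q, 11:p, 12:p, 13:p, 14:p, 15:p, 16:p, 17:p, 18:p, 19:p, 20:p, 21:p
edges: (1,4,e); (1,11,e); (3,4,e); (4,5,e); (4,11,e); (6,4,e); (7,4,e); (8,4,e); (11,5,e); (11,6,e)


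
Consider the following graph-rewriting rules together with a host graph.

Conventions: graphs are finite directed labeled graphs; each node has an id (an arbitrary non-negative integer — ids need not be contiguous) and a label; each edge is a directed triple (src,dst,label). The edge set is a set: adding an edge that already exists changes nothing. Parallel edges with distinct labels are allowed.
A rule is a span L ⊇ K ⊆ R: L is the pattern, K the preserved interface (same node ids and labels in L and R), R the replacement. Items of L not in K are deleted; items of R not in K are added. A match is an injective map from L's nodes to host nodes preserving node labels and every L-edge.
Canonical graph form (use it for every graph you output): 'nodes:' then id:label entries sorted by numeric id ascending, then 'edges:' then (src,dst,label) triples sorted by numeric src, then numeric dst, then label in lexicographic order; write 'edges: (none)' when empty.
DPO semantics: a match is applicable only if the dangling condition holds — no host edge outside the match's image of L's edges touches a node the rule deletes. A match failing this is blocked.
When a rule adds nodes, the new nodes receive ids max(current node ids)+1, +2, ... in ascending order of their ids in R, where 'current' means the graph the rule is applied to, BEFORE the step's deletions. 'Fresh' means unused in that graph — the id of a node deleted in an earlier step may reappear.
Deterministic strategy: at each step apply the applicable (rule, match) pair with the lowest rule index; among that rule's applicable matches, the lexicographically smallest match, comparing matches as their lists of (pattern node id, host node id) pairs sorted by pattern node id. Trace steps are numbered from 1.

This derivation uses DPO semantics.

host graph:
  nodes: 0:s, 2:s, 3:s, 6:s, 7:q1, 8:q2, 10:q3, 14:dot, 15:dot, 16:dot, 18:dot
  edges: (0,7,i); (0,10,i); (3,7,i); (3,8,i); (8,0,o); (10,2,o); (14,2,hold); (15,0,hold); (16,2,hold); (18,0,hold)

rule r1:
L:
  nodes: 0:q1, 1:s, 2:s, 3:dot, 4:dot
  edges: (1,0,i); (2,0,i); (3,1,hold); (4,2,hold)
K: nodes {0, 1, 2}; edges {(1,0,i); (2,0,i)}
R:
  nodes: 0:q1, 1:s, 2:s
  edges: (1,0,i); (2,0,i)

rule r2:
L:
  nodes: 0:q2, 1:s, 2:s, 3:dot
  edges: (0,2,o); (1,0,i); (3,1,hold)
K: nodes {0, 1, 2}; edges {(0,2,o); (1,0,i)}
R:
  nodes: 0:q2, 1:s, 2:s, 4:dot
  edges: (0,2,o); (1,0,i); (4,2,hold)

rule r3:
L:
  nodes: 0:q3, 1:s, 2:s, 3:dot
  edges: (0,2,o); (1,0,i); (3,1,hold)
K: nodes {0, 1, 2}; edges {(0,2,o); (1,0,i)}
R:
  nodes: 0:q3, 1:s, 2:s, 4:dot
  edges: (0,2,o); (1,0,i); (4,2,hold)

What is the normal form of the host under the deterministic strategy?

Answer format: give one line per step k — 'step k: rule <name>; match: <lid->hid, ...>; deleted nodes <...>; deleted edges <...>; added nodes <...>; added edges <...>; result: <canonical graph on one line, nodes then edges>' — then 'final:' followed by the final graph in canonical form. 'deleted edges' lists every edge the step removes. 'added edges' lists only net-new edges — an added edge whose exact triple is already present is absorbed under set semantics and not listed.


step 1: rule r3; match: 0->10, 1->0, 2->2, 3->15; deleted nodes 15; deleted edges (15,0,hold); added nodes 19; added edges (19,2,hold); result: nodes: 0:s, 2:s, 3:s, 6:s, 7:q1, 8:q2, 10:q3, 14:dot, 16:dot, 18:dot, 19:dot edges: (0,7,i); (0,10,i); (3,7,i); (3,8,i); (8,0,o); (10,2,o); (14,2,hold); (16,2,hold); (18,0,hold); (19,2,hold)
step 2: rule r3; match: 0->10, 1->0, 2->2, 3->18; deleted nodes 18; deleted edges (18,0,hold); added nodes 20; added edges (20,2,hold); result: nodes: 0:s, 2:s, 3:s, 6:s, 7:q1, 8:q2, 10:q3, 14:dot, 16:dot, 19:dot, 20:dot edges: (0,7,i); (0,10,i); (3,7,i); (3,8,i); (8,0,o); (10,2,o); (14,2,hold); (16,2,hold); (19,2,hold); (20,2,hold)
final:
nodes: 0:s, 2:s, 3:s, 6:s, 7:q1, 8:q2, 10:q3, 14:dot, 16:dot, 19:dot, 20:dot
edges: (0,7,i); (0,10,i); (3,7,i); (3,8,i); (8,0,o); (10,2,o); (14,2,hold); (16,2,hold); (19,2,hold); (20,2,hold)


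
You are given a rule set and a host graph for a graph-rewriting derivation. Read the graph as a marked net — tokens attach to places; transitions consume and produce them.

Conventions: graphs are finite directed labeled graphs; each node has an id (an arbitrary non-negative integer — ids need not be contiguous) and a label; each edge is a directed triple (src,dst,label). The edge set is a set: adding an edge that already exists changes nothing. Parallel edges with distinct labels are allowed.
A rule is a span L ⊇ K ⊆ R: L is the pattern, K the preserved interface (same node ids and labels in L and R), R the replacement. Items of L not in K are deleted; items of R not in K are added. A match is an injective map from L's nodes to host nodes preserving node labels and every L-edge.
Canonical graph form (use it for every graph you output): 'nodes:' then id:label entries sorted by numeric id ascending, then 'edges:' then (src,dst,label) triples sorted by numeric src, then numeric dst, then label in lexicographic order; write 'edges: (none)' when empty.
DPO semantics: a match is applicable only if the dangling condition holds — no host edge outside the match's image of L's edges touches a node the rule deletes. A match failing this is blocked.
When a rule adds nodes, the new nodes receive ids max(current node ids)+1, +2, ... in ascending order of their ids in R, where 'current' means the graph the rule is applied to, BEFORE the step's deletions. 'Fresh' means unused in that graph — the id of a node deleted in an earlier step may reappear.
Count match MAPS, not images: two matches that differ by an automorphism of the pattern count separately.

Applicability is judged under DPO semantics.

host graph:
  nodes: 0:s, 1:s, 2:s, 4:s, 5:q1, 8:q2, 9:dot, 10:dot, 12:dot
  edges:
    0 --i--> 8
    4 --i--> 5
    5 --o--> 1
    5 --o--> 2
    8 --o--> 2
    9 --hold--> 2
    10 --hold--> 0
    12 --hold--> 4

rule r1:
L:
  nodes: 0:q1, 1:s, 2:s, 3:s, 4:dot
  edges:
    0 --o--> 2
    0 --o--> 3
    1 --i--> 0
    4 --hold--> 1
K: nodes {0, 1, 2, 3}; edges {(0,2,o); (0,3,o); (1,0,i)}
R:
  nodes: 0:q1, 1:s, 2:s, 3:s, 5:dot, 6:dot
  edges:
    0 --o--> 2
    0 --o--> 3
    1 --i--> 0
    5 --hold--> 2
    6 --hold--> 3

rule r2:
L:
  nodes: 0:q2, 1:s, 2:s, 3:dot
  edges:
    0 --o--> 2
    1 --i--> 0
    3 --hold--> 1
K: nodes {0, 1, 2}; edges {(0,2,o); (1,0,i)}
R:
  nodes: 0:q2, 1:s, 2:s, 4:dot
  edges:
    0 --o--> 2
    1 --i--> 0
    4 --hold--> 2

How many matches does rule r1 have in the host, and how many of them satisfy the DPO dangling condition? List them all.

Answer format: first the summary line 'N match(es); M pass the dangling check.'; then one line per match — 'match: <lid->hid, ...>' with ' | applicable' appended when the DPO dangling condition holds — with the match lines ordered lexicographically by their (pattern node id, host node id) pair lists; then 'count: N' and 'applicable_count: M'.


2 match(es); 2 pass the dangling check.
match: 0->5, 1->4, 2->1, 3->2, 4->12 | applicable
match: 0->5, 1->4, 2->2, 3->1, 4->12 | applicable
count: 2
applicable_count: 2


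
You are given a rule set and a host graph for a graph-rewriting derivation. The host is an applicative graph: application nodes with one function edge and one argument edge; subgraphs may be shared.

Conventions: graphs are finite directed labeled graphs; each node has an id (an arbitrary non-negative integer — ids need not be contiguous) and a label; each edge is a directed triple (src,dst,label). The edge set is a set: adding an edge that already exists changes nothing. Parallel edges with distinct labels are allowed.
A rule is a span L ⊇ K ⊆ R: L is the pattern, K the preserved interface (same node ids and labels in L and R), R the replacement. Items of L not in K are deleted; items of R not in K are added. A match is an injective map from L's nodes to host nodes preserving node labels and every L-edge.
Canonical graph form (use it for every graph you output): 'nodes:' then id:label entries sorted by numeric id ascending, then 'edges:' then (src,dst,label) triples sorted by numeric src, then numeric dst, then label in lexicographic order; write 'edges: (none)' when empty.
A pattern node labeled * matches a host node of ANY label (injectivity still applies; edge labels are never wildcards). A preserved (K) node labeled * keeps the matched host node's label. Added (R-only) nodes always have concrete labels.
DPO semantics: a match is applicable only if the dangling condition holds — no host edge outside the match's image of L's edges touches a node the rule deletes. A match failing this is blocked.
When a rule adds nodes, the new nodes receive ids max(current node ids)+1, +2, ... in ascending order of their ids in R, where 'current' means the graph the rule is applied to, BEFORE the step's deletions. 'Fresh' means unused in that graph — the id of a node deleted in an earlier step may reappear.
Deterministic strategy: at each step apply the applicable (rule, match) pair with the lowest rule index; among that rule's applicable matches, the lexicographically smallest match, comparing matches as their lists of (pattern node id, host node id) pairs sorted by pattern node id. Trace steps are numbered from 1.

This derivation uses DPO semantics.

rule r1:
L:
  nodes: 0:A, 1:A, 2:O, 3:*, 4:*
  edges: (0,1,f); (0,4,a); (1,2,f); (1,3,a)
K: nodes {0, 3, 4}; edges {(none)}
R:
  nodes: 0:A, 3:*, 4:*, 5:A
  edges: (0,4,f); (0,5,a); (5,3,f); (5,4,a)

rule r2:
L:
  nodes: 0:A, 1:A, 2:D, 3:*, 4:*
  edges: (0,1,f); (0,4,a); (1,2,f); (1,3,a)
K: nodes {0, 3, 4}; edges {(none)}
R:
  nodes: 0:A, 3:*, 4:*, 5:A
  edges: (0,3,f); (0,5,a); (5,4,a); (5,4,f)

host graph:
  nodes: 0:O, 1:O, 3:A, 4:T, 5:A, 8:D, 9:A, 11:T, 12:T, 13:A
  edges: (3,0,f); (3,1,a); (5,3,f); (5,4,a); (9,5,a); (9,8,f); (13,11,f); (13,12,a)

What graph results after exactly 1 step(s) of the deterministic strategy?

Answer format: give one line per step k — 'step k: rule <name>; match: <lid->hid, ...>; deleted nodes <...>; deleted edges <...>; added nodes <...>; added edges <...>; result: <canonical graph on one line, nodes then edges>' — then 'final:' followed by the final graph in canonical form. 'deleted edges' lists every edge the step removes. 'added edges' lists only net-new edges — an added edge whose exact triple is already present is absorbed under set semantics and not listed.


step 1: rule r1; match: 0->5, 1->3, 2->0, 3->1, 4->4; deleted nodes 0, 3; deleted edges (3,0,f); (3,1,a); (5,3,f); (5,4,a); added nodes 14; added edges (5,4,f); (5,14,a); (14,1,f); (14,4,a); result: nodes: 1:O, 4:T, 5:A, 8:D, 9:A, 11:T, 12:T, 13:A, 14:A edges: (5,4,f); (5,14,a); (9,5,a); (9,8,f); (13,11,f); (13,12,a); (14,1,f); (14,4,a)
final:
nodes: 1:O, 4:T, 5:A, 8:D, 9:A, 11:T, 12:T, 13:A, 14:A
edges: (5,4,f); (5,14,a); (9,5,a); (9,8,f); (13,11,f); (13,12,a); (14,1,f); (14,4,a)


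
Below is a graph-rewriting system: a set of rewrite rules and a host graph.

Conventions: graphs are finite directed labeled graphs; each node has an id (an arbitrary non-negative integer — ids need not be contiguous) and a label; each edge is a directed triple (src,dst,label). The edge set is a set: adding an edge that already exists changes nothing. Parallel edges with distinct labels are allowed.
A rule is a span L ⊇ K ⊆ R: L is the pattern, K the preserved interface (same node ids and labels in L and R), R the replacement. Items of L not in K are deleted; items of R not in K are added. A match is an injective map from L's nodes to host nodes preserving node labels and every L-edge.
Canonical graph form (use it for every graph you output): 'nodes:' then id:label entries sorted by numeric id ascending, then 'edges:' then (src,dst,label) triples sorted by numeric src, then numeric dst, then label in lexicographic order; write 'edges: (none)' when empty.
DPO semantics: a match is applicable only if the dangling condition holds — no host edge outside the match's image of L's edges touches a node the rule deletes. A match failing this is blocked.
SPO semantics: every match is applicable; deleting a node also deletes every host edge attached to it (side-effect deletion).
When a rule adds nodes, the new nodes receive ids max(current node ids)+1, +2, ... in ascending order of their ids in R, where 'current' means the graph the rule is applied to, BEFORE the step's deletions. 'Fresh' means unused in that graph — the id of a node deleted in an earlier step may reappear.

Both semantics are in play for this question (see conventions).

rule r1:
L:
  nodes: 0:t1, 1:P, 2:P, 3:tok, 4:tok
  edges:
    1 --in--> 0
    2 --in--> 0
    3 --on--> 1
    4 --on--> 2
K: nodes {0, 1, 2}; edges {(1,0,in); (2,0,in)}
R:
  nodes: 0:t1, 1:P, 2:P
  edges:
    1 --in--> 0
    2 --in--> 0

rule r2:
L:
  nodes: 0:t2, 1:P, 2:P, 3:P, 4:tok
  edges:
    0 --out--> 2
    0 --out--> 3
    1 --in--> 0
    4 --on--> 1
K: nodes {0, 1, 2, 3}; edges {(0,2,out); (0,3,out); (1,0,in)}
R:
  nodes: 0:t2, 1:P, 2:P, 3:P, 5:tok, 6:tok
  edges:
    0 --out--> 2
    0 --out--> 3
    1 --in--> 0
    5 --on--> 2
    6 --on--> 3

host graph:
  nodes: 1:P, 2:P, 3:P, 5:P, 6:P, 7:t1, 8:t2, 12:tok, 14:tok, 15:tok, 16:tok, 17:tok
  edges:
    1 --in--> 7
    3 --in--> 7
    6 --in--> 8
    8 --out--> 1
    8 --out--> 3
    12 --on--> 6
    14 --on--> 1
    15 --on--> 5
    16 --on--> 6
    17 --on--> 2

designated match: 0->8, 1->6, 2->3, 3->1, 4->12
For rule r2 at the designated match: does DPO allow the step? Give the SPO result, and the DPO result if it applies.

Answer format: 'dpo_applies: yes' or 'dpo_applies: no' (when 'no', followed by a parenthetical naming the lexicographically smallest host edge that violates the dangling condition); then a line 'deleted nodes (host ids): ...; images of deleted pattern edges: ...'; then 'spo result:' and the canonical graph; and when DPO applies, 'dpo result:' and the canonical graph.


dpo_applies: yes
deleted nodes (host ids): 12; images of deleted pattern edges: (12,6,on)
spo result:
nodes: 1:P, 2:P, 3:P, 5:P, 6:P, 7:t1, 8:t2, 14:tok, 15:tok, 16:tok, 17:tok, 18:tok, 19:tok
edges: (1,7,in); (3,7,in); (6,8,in); (8,1,out); (8,3,out); (14,1,on); (15,5,on); (16,6,on); (17,2,on); (18,3,on); (19,1,on)
dpo result:
nodes: 1:P, 2:P, 3:P, 5:P, 6:P, 7:t1, 8:t2, 14:tok, 15:tok, 16:tok, 17:tok, 18:tok, 19:tok
edges: (1,7,in); (3,7,in); (6,8,in); (8,1,out); (8,3,out); (14,1,on); (15,5,on); (16,6,on); (17,2,on); (18,3,on); (19,1,on)
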